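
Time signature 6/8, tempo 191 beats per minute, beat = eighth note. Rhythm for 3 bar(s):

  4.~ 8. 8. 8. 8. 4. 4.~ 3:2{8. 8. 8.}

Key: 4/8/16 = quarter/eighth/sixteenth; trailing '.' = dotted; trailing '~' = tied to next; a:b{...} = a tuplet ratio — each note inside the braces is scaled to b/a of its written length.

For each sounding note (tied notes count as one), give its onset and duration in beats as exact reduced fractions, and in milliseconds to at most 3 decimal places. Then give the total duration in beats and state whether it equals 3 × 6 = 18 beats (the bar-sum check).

1) 0.0ms=0b +1413.613ms=9/2b
2) 1413.613ms=9/2b +471.204ms=3/2b
3) 1884.817ms=6b +471.204ms=3/2b
4) 2356.021ms=15/2b +471.204ms=3/2b
5) 2827.225ms=9b +942.408ms=3b
6) 3769.634ms=12b +1256.545ms=4b
7) 5026.178ms=16b +314.136ms=1b
8) 5340.314ms=17b +314.136ms=1b
Σ=18b of 18 (191bpm 6/8) — PASS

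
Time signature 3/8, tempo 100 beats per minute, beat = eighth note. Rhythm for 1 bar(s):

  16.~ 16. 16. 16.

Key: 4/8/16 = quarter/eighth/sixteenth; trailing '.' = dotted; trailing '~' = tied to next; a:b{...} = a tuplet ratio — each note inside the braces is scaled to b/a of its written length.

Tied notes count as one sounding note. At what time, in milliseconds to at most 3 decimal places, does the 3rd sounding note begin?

1. 0.0ms @ 0 + 900.0ms (3/2)
2. 900.0ms @ 3/2 + 450.0ms (3/4)
3. 1350.0ms @ 9/4 + 450.0ms (3/4)

note 3 onset = 9/4b = 1350.0ms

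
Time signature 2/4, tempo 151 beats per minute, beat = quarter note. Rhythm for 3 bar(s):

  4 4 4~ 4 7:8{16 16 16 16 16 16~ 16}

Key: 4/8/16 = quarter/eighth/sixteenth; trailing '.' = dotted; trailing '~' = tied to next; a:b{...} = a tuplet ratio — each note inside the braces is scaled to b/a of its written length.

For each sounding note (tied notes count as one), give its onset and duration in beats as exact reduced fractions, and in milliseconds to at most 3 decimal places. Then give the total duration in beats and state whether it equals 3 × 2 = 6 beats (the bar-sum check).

1) 0.0ms=0b +397.351ms=1b
2) 397.351ms=1b +397.351ms=1b
3) 794.702ms=2b +794.702ms=2b
4) 1589.404ms=4b +113.529ms=2/7b
5) 1702.933ms=30/7b +113.529ms=2/7b
6) 1816.462ms=32/7b +113.529ms=2/7b
7) 1929.991ms=34/7b +113.529ms=2/7b
8) 2043.519ms=36/7b +113.529ms=2/7b
9) 2157.048ms=38/7b +227.058ms=4/7b
Σ=6b of 6 (151bpm 2/4) — PASS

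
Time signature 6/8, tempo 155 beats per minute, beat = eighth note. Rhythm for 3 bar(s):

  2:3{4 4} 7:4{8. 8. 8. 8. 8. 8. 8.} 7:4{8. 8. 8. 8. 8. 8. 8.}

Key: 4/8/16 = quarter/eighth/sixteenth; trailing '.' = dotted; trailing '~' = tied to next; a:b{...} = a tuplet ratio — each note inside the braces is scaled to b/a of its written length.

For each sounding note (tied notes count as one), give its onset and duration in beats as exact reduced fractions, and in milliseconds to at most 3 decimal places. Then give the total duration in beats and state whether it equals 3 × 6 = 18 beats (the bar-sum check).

1) 0.0ms=0b +1161.29ms=3b
2) 1161.29ms=3b +1161.29ms=3b
3) 2322.581ms=6b +331.797ms=6/7b
4) 2654.378ms=48/7b +331.797ms=6/7b
5) 2986.175ms=54/7b +331.797ms=6/7b
6) 3317.972ms=60/7b +331.797ms=6/7b
7) 3649.77ms=66/7b +331.797ms=6/7b
8) 3981.567ms=72/7b +331.797ms=6/7b
9) 4313.364ms=78/7b +331.797ms=6/7b
10) 4645.161ms=12b +331.797ms=6/7b
11) 4976.959ms=90/7b +331.797ms=6/7b
12) 5308.756ms=96/7b +331.797ms=6/7b
13) 5640.553ms=102/7b +331.797ms=6/7b
14) 5972.35ms=108/7b +331.797ms=6/7b
15) 6304.147ms=114/7b +331.797ms=6/7b
16) 6635.945ms=120/7b +331.797ms=6/7b
Σ=18b of 18 (155bpm 6/8) — PASS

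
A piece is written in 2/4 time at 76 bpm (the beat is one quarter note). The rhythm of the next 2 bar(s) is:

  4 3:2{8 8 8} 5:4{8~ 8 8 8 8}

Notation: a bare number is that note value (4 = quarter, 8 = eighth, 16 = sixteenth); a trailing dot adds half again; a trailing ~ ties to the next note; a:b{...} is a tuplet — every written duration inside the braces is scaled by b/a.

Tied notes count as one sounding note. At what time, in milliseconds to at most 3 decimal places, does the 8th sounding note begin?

1. 0.0ms @ 0 + 789.474ms (1)
2. 789.474ms @ 1 + 263.158ms (1/3)
3. 1052.632ms @ 4/3 + 263.158ms (1/3)
4. 1315.789ms @ 5/3 + 263.158ms (1/3)
5. 1578.947ms @ 2 + 631.579ms (4/5)
6. 2210.526ms @ 14/5 + 315.789ms (2/5)
7. 2526.316ms @ 16/5 + 315.789ms (2/5)
8. 2842.105ms @ 18/5 + 315.789ms (2/5)

note 8 onset = 18/5b = 2842.105ms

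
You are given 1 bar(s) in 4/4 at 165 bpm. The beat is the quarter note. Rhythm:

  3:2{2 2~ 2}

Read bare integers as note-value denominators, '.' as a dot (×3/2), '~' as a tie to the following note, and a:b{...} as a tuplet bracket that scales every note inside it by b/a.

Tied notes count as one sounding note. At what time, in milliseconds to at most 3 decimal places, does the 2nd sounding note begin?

1. 0.0ms @ 0 + 484.848ms (4/3)
2. 484.848ms @ 4/3 + 969.697ms (8/3)

note 2 onset = 4/3b = 484.848ms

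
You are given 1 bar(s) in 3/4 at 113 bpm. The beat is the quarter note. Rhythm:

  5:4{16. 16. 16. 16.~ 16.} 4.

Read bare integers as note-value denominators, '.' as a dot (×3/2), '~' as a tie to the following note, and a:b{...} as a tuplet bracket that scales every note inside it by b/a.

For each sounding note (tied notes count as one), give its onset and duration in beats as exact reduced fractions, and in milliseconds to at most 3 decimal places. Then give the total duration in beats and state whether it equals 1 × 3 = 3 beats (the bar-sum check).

1) 0.0ms=0b +159.292ms=3/10b
2) 159.292ms=3/10b +159.292ms=3/10b
3) 318.584ms=3/5b +159.292ms=3/10b
4) 477.876ms=9/10b +318.584ms=3/5b
5) 796.46ms=3/2b +796.46ms=3/2b
Σ=3b of 3 (113bpm 3/4) — PASS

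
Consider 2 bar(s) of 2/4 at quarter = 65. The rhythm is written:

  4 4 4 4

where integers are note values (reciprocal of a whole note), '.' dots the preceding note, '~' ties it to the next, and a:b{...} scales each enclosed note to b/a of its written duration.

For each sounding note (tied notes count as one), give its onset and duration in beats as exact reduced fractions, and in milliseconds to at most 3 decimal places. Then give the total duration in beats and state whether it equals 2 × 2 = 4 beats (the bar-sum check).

1) 0.0ms=0b +923.077ms=1b
2) 923.077ms=1b +923.077ms=1b
3) 1846.154ms=2b +923.077ms=1b
4) 2769.231ms=3b +923.077ms=1b
Σ=4b of 4 (65bpm 2/4) — PASS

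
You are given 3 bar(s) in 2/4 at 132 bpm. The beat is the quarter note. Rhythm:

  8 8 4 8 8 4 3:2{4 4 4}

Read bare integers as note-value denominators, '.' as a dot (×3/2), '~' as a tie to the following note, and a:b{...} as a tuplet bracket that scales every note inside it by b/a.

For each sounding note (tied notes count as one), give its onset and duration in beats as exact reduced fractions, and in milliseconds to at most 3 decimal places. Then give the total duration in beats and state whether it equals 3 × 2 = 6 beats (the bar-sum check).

1) 0.0ms=0b +227.273ms=1/2b
2) 227.273ms=1/2b +227.273ms=1/2b
3) 454.545ms=1b +454.545ms=1b
4) 909.091ms=2b +227.273ms=1/2b
5) 1136.364ms=5/2b +227.273ms=1/2b
6) 1363.636ms=3b +454.545ms=1b
7) 1818.182ms=4b +303.03ms=2/3b
8) 2121.212ms=14/3b +303.03ms=2/3b
9) 2424.242ms=16/3b +303.03ms=2/3b
Σ=6b of 6 (132bpm 2/4) — PASS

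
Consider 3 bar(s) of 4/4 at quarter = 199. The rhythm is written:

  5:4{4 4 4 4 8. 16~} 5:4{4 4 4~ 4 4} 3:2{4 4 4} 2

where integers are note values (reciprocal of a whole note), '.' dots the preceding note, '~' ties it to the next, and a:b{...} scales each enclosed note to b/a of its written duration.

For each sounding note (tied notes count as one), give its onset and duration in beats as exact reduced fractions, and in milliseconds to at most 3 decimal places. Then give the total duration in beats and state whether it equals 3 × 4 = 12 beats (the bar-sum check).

1) 0.0ms=0b +241.206ms=4/5b
2) 241.206ms=4/5b +241.206ms=4/5b
3) 482.412ms=8/5b +241.206ms=4/5b
4) 723.618ms=12/5b +241.206ms=4/5b
5) 964.824ms=16/5b +180.905ms=3/5b
6) 1145.729ms=19/5b +301.508ms=1b
7) 1447.236ms=24/5b +241.206ms=4/5b
8) 1688.442ms=28/5b +482.412ms=8/5b
9) 2170.854ms=36/5b +241.206ms=4/5b
10) 2412.06ms=8b +201.005ms=2/3b
11) 2613.065ms=26/3b +201.005ms=2/3b
12) 2814.07ms=28/3b +201.005ms=2/3b
13) 3015.075ms=10b +603.015ms=2b
Σ=12b of 12 (199bpm 4/4) — PASS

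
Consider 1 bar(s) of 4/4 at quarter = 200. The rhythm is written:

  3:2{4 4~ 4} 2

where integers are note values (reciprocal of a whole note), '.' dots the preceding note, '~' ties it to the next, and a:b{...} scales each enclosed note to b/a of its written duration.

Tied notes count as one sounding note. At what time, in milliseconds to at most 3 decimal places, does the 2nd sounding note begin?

note 2 onset = 2/3b = 200.0ms

1. 0.0ms @ 0 + 200.0ms (2/3)
2. 200.0ms @ 2/3 + 400.0ms (4/3)
3. 600.0ms @ 2 + 600.0ms (2)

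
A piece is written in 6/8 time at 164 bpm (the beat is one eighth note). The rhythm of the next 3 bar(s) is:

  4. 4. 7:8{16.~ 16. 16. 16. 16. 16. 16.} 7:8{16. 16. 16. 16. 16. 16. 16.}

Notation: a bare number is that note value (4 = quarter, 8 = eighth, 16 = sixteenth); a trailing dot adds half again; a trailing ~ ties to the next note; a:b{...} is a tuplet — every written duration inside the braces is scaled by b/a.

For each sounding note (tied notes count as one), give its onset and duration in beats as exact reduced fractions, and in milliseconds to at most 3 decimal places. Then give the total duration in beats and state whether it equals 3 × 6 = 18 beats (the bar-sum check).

1) 0.0ms=0b +1097.561ms=3b
2) 1097.561ms=3b +1097.561ms=3b
3) 2195.122ms=6b +627.178ms=12/7b
4) 2822.3ms=54/7b +313.589ms=6/7b
5) 3135.889ms=60/7b +313.589ms=6/7b
6) 3449.477ms=66/7b +313.589ms=6/7b
7) 3763.066ms=72/7b +313.589ms=6/7b
8) 4076.655ms=78/7b +313.589ms=6/7b
9) 4390.244ms=12b +313.589ms=6/7b
10) 4703.833ms=90/7b +313.589ms=6/7b
11) 5017.422ms=96/7b +313.589ms=6/7b
12) 5331.01ms=102/7b +313.589ms=6/7b
13) 5644.599ms=108/7b +313.589ms=6/7b
14) 5958.188ms=114/7b +313.589ms=6/7b
15) 6271.777ms=120/7b +313.589ms=6/7b
Σ=18b of 18 (164bpm 6/8) — PASS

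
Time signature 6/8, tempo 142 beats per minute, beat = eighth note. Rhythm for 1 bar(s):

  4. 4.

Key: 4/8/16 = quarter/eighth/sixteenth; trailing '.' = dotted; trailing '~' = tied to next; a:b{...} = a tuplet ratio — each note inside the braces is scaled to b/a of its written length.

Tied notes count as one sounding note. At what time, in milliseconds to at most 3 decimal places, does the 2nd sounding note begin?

1. 0.0ms @ 0 + 1267.606ms (3)
2. 1267.606ms @ 3 + 1267.606ms (3)

note 2 onset = 3b = 1267.606ms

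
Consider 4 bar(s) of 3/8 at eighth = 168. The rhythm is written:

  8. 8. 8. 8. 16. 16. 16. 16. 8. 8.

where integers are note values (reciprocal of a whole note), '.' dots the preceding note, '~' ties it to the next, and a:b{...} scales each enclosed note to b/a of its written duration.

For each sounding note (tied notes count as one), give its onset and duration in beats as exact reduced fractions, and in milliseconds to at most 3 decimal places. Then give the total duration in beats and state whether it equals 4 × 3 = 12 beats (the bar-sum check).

1) 0.0ms=0b +535.714ms=3/2b
2) 535.714ms=3/2b +535.714ms=3/2b
3) 1071.429ms=3b +535.714ms=3/2b
4) 1607.143ms=9/2b +535.714ms=3/2b
5) 2142.857ms=6b +267.857ms=3/4b
6) 2410.714ms=27/4b +267.857ms=3/4b
7) 2678.571ms=15/2b +267.857ms=3/4b
8) 2946.429ms=33/4b +267.857ms=3/4b
9) 3214.286ms=9b +535.714ms=3/2b
10) 3750.0ms=21/2b +535.714ms=3/2b
Σ=12b of 12 (168bpm 3/8) — PASS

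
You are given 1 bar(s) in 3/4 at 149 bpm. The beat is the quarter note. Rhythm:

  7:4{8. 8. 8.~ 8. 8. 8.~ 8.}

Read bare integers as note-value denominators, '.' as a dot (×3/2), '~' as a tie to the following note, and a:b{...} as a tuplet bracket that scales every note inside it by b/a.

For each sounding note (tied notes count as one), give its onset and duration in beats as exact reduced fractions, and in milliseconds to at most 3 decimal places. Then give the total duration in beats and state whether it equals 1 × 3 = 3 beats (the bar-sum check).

1) 0.0ms=0b +172.579ms=3/7b
2) 172.579ms=3/7b +172.579ms=3/7b
3) 345.158ms=6/7b +345.158ms=6/7b
4) 690.316ms=12/7b +172.579ms=3/7b
5) 862.895ms=15/7b +345.158ms=6/7b
Σ=3b of 3 (149bpm 3/4) — PASS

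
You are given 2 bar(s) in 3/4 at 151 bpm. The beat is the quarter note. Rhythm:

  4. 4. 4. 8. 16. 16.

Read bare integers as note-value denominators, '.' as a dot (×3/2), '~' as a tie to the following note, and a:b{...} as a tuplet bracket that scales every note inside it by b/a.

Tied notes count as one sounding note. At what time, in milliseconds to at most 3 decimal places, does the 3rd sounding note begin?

1. 0.0ms @ 0 + 596.026ms (3/2)
2. 596.026ms @ 3/2 + 596.026ms (3/2)
3. 1192.053ms @ 3 + 596.026ms (3/2)
4. 1788.079ms @ 9/2 + 298.013ms (3/4)
5. 2086.093ms @ 21/4 + 149.007ms (3/8)
6. 2235.099ms @ 45/8 + 149.007ms (3/8)

note 3 onset = 3b = 1192.053ms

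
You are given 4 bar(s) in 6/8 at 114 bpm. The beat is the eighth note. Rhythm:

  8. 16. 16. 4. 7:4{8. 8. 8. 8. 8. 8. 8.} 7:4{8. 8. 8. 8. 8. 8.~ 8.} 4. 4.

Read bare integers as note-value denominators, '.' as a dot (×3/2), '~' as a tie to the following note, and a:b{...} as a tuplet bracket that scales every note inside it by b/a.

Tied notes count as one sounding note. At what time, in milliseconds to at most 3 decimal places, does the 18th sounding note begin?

note 18 onset = 18b = 9473.684ms

1. 0.0ms @ 0 + 789.474ms (3/2)
2. 789.474ms @ 3/2 + 394.737ms (3/4)
3. 1184.211ms @ 9/4 + 394.737ms (3/4)
4. 1578.947ms @ 3 + 1578.947ms (3)
5. 3157.895ms @ 6 + 451.128ms (6/7)
6. 3609.023ms @ 48/7 + 451.128ms (6/7)
7. 4060.15ms @ 54/7 + 451.128ms (6/7)
8. 4511.278ms @ 60/7 + 451.128ms (6/7)
9. 4962.406ms @ 66/7 + 451.128ms (6/7)
10. 5413.534ms @ 72/7 + 451.128ms (6/7)
11. 5864.662ms @ 78/7 + 451.128ms (6/7)
12. 6315.789ms @ 12 + 451.128ms (6/7)
13. 6766.917ms @ 90/7 + 451.128ms (6/7)
14. 7218.045ms @ 96/7 + 451.128ms (6/7)
15. 7669.173ms @ 102/7 + 451.128ms (6/7)
16. 8120.301ms @ 108/7 + 451.128ms (6/7)
17. 8571.429ms @ 114/7 + 902.256ms (12/7)
18. 9473.684ms @ 18 + 1578.947ms (3)
19. 11052.632ms @ 21 + 1578.947ms (3)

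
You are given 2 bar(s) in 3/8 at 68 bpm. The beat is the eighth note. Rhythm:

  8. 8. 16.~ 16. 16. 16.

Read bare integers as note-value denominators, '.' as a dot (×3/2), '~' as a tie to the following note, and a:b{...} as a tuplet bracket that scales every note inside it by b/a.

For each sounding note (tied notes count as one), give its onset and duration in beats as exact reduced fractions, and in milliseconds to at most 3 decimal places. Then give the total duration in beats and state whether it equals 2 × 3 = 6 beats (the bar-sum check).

1) 0.0ms=0b +1323.529ms=3/2b
2) 1323.529ms=3/2b +1323.529ms=3/2b
3) 2647.059ms=3b +1323.529ms=3/2b
4) 3970.588ms=9/2b +661.765ms=3/4b
5) 4632.353ms=21/4b +661.765ms=3/4b
Σ=6b of 6 (68bpm 3/8) — PASS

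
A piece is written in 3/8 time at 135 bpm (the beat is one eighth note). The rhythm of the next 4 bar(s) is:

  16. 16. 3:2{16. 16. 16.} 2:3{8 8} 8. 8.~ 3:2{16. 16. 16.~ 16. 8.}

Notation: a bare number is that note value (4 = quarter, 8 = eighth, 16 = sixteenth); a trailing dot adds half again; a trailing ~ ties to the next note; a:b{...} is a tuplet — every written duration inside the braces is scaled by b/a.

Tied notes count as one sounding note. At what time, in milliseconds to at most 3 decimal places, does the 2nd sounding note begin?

1. 0.0ms @ 0 + 333.333ms (3/4)
2. 333.333ms @ 3/4 + 333.333ms (3/4)
3. 666.667ms @ 3/2 + 222.222ms (1/2)
4. 888.889ms @ 2 + 222.222ms (1/2)
5. 1111.111ms @ 5/2 + 222.222ms (1/2)
6. 1333.333ms @ 3 + 666.667ms (3/2)
7. 2000.0ms @ 9/2 + 666.667ms (3/2)
8. 2666.667ms @ 6 + 666.667ms (3/2)
9. 3333.333ms @ 15/2 + 888.889ms (2)
10. 4222.222ms @ 19/2 + 222.222ms (1/2)
11. 4444.444ms @ 10 + 444.444ms (1)
12. 4888.889ms @ 11 + 444.444ms (1)

note 2 onset = 3/4b = 333.333ms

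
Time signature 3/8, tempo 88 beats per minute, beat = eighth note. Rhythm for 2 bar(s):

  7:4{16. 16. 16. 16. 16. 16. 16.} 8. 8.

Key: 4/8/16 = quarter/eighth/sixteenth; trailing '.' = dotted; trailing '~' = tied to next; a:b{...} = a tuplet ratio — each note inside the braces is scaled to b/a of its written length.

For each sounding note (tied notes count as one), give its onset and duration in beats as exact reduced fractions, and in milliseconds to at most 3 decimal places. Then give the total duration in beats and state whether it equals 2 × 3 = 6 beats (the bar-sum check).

1) 0.0ms=0b +292.208ms=3/7b
2) 292.208ms=3/7b +292.208ms=3/7b
3) 584.416ms=6/7b +292.208ms=3/7b
4) 876.623ms=9/7b +292.208ms=3/7b
5) 1168.831ms=12/7b +292.208ms=3/7b
6) 1461.039ms=15/7b +292.208ms=3/7b
7) 1753.247ms=18/7b +292.208ms=3/7b
8) 2045.455ms=3b +1022.727ms=3/2b
9) 3068.182ms=9/2b +1022.727ms=3/2b
Σ=6b of 6 (88bpm 3/8) — PASS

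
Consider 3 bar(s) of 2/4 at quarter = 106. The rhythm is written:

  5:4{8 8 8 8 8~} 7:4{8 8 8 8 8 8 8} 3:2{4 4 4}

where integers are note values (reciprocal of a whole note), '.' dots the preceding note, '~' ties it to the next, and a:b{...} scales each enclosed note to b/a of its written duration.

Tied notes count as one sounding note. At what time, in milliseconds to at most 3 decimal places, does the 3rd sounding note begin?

1. 0.0ms @ 0 + 226.415ms (2/5)
2. 226.415ms @ 2/5 + 226.415ms (2/5)
3. 452.83ms @ 4/5 + 226.415ms (2/5)
4. 679.245ms @ 6/5 + 226.415ms (2/5)
5. 905.66ms @ 8/5 + 388.14ms (24/35)
6. 1293.801ms @ 16/7 + 161.725ms (2/7)
7. 1455.526ms @ 18/7 + 161.725ms (2/7)
8. 1617.251ms @ 20/7 + 161.725ms (2/7)
9. 1778.976ms @ 22/7 + 161.725ms (2/7)
10. 1940.701ms @ 24/7 + 161.725ms (2/7)
11. 2102.426ms @ 26/7 + 161.725ms (2/7)
12. 2264.151ms @ 4 + 377.358ms (2/3)
13. 2641.509ms @ 14/3 + 377.358ms (2/3)
14. 3018.868ms @ 16/3 + 377.358ms (2/3)

note 3 onset = 4/5b = 452.83ms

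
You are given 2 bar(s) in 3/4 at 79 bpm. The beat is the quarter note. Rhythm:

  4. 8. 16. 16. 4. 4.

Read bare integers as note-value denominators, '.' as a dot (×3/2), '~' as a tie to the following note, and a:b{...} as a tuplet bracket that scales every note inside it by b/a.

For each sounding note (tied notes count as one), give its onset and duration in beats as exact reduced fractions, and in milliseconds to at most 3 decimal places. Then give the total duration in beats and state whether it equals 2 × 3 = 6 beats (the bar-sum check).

1) 0.0ms=0b +1139.241ms=3/2b
2) 1139.241ms=3/2b +569.62ms=3/4b
3) 1708.861ms=9/4b +284.81ms=3/8b
4) 1993.671ms=21/8b +284.81ms=3/8b
5) 2278.481ms=3b +1139.241ms=3/2b
6) 3417.722ms=9/2b +1139.241ms=3/2b
Σ=6b of 6 (79bpm 3/4) — PASS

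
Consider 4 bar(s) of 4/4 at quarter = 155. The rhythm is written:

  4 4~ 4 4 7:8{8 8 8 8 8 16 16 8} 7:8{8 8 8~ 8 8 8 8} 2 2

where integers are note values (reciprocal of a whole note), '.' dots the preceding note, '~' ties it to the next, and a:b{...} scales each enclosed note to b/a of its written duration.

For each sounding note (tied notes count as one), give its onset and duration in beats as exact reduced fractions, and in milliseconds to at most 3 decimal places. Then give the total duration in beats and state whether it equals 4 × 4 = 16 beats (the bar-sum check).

1) 0.0ms=0b +387.097ms=1b
2) 387.097ms=1b +774.194ms=2b
3) 1161.29ms=3b +387.097ms=1b
4) 1548.387ms=4b +221.198ms=4/7b
5) 1769.585ms=32/7b +221.198ms=4/7b
6) 1990.783ms=36/7b +221.198ms=4/7b
7) 2211.982ms=40/7b +221.198ms=4/7b
8) 2433.18ms=44/7b +221.198ms=4/7b
9) 2654.378ms=48/7b +110.599ms=2/7b
10) 2764.977ms=50/7b +110.599ms=2/7b
11) 2875.576ms=52/7b +221.198ms=4/7b
12) 3096.774ms=8b +221.198ms=4/7b
13) 3317.972ms=60/7b +221.198ms=4/7b
14) 3539.171ms=64/7b +442.396ms=8/7b
15) 3981.567ms=72/7b +221.198ms=4/7b
16) 4202.765ms=76/7b +221.198ms=4/7b
17) 4423.963ms=80/7b +221.198ms=4/7b
18) 4645.161ms=12b +774.194ms=2b
19) 5419.355ms=14b +774.194ms=2b
Σ=16b of 16 (155bpm 4/4) — PASS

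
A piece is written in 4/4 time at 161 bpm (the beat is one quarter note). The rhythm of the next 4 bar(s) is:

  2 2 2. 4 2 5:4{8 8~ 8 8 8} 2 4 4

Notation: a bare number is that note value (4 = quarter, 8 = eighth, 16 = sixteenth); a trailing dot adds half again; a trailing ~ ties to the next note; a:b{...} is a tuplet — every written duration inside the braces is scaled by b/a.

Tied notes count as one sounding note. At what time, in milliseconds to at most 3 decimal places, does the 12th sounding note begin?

1. 0.0ms @ 0 + 745.342ms (2)
2. 745.342ms @ 2 + 745.342ms (2)
3. 1490.683ms @ 4 + 1118.012ms (3)
4. 2608.696ms @ 7 + 372.671ms (1)
5. 2981.366ms @ 8 + 745.342ms (2)
6. 3726.708ms @ 10 + 149.068ms (2/5)
7. 3875.776ms @ 52/5 + 298.137ms (4/5)
8. 4173.913ms @ 56/5 + 149.068ms (2/5)
9. 4322.981ms @ 58/5 + 149.068ms (2/5)
10. 4472.05ms @ 12 + 745.342ms (2)
11. 5217.391ms @ 14 + 372.671ms (1)
12. 5590.062ms @ 15 + 372.671ms (1)

note 12 onset = 15b = 5590.062ms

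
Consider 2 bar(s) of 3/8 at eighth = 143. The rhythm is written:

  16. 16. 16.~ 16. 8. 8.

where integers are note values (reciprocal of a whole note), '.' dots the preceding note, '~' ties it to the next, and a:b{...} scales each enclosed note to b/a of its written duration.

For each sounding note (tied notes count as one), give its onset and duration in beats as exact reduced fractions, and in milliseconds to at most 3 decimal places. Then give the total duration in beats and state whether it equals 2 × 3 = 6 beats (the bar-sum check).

1) 0.0ms=0b +314.685ms=3/4b
2) 314.685ms=3/4b +314.685ms=3/4b
3) 629.371ms=3/2b +629.371ms=3/2b
4) 1258.741ms=3b +629.371ms=3/2b
5) 1888.112ms=9/2b +629.371ms=3/2b
Σ=6b of 6 (143bpm 3/8) — PASS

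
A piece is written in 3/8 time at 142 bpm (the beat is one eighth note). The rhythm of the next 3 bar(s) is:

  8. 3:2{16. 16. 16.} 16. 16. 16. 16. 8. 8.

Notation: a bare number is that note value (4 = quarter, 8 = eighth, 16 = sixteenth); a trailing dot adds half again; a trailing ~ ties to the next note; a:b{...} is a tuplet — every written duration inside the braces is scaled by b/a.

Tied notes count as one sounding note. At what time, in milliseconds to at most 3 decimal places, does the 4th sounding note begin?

1. 0.0ms @ 0 + 633.803ms (3/2)
2. 633.803ms @ 3/2 + 211.268ms (1/2)
3. 845.07ms @ 2 + 211.268ms (1/2)
4. 1056.338ms @ 5/2 + 211.268ms (1/2)
5. 1267.606ms @ 3 + 316.901ms (3/4)
6. 1584.507ms @ 15/4 + 316.901ms (3/4)
7. 1901.408ms @ 9/2 + 316.901ms (3/4)
8. 2218.31ms @ 21/4 + 316.901ms (3/4)
9. 2535.211ms @ 6 + 633.803ms (3/2)
10. 3169.014ms @ 15/2 + 633.803ms (3/2)

note 4 onset = 5/2b = 1056.338ms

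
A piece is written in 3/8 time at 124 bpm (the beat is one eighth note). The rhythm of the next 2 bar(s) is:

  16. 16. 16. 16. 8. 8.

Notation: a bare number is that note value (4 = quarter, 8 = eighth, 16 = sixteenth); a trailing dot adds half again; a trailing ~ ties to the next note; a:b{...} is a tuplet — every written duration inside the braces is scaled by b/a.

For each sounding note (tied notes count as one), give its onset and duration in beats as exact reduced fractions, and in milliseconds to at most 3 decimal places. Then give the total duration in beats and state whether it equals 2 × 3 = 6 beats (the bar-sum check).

1) 0.0ms=0b +362.903ms=3/4b
2) 362.903ms=3/4b +362.903ms=3/4b
3) 725.806ms=3/2b +362.903ms=3/4b
4) 1088.71ms=9/4b +362.903ms=3/4b
5) 1451.613ms=3b +725.806ms=3/2b
6) 2177.419ms=9/2b +725.806ms=3/2b
Σ=6b of 6 (124bpm 3/8) — PASS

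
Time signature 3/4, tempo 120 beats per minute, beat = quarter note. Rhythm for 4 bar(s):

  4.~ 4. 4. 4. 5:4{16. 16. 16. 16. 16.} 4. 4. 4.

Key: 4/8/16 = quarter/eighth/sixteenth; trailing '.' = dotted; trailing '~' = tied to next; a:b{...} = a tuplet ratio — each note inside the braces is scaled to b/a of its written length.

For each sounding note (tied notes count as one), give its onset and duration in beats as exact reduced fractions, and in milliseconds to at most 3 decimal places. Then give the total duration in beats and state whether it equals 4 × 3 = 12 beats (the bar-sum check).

1) 0.0ms=0b +1500.0ms=3b
2) 1500.0ms=3b +750.0ms=3/2b
3) 2250.0ms=9/2b +750.0ms=3/2b
4) 3000.0ms=6b +150.0ms=3/10b
5) 3150.0ms=63/10b +150.0ms=3/10b
6) 3300.0ms=33/5b +150.0ms=3/10b
7) 3450.0ms=69/10b +150.0ms=3/10b
8) 3600.0ms=36/5b +150.0ms=3/10b
9) 3750.0ms=15/2b +750.0ms=3/2b
10) 4500.0ms=9b +750.0ms=3/2b
11) 5250.0ms=21/2b +750.0ms=3/2b
Σ=12b of 12 (120bpm 3/4) — PASS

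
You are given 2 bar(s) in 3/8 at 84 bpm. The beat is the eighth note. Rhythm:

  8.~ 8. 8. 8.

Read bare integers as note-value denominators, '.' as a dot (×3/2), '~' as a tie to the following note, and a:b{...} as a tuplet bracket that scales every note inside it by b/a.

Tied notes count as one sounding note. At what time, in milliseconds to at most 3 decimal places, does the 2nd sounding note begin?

1. 0.0ms @ 0 + 2142.857ms (3)
2. 2142.857ms @ 3 + 1071.429ms (3/2)
3. 3214.286ms @ 9/2 + 1071.429ms (3/2)

note 2 onset = 3b = 2142.857ms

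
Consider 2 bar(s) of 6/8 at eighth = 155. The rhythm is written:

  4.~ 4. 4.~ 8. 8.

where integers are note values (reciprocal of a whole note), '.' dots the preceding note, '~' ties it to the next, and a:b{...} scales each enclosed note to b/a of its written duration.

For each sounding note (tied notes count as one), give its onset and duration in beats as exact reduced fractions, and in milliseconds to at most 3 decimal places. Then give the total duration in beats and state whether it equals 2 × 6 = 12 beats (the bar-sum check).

1) 0.0ms=0b +2322.581ms=6b
2) 2322.581ms=6b +1741.935ms=9/2b
3) 4064.516ms=21/2b +580.645ms=3/2b
Σ=12b of 12 (155bpm 6/8) — PASS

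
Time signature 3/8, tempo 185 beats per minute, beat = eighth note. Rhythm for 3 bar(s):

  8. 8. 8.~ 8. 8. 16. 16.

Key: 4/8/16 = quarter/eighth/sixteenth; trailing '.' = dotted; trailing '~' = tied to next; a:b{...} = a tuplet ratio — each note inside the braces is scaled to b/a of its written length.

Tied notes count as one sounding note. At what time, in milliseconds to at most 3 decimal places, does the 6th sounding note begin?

1. 0.0ms @ 0 + 486.486ms (3/2)
2. 486.486ms @ 3/2 + 486.486ms (3/2)
3. 972.973ms @ 3 + 972.973ms (3)
4. 1945.946ms @ 6 + 486.486ms (3/2)
5. 2432.432ms @ 15/2 + 243.243ms (3/4)
6. 2675.676ms @ 33/4 + 243.243ms (3/4)

note 6 onset = 33/4b = 2675.676ms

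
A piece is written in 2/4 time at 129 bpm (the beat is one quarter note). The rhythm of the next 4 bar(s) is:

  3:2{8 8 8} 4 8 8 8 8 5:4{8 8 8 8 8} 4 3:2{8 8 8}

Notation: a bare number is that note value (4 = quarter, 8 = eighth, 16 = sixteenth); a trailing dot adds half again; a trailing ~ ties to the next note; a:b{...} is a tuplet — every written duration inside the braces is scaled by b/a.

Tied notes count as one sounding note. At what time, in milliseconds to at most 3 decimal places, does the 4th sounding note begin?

note 4 onset = 1b = 465.116ms

1. 0.0ms @ 0 + 155.039ms (1/3)
2. 155.039ms @ 1/3 + 155.039ms (1/3)
3. 310.078ms @ 2/3 + 155.039ms (1/3)
4. 465.116ms @ 1 + 465.116ms (1)
5. 930.233ms @ 2 + 232.558ms (1/2)
6. 1162.791ms @ 5/2 + 232.558ms (1/2)
7. 1395.349ms @ 3 + 232.558ms (1/2)
8. 1627.907ms @ 7/2 + 232.558ms (1/2)
9. 1860.465ms @ 4 + 186.047ms (2/5)
10. 2046.512ms @ 22/5 + 186.047ms (2/5)
11. 2232.558ms @ 24/5 + 186.047ms (2/5)
12. 2418.605ms @ 26/5 + 186.047ms (2/5)
13. 2604.651ms @ 28/5 + 186.047ms (2/5)
14. 2790.698ms @ 6 + 465.116ms (1)
15. 3255.814ms @ 7 + 155.039ms (1/3)
16. 3410.853ms @ 22/3 + 155.039ms (1/3)
17. 3565.891ms @ 23/3 + 155.039ms (1/3)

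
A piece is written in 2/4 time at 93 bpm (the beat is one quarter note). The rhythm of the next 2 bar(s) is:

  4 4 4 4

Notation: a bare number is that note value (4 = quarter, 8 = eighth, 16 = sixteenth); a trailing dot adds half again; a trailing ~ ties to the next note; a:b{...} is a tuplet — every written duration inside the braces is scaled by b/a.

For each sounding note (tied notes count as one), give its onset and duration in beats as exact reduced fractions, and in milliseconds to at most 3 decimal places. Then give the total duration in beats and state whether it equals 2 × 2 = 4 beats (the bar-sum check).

1) 0.0ms=0b +645.161ms=1b
2) 645.161ms=1b +645.161ms=1b
3) 1290.323ms=2b +645.161ms=1b
4) 1935.484ms=3b +645.161ms=1b
Σ=4b of 4 (93bpm 2/4) — PASS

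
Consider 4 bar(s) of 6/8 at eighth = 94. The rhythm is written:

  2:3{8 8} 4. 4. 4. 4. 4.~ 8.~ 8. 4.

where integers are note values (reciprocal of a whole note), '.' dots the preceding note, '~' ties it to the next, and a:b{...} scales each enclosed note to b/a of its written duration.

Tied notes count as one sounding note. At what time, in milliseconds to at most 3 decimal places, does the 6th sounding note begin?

note 6 onset = 12b = 7659.574ms

1. 0.0ms @ 0 + 957.447ms (3/2)
2. 957.447ms @ 3/2 + 957.447ms (3/2)
3. 1914.894ms @ 3 + 1914.894ms (3)
4. 3829.787ms @ 6 + 1914.894ms (3)
5. 5744.681ms @ 9 + 1914.894ms (3)
6. 7659.574ms @ 12 + 1914.894ms (3)
7. 9574.468ms @ 15 + 3829.787ms (6)
8. 13404.255ms @ 21 + 1914.894ms (3)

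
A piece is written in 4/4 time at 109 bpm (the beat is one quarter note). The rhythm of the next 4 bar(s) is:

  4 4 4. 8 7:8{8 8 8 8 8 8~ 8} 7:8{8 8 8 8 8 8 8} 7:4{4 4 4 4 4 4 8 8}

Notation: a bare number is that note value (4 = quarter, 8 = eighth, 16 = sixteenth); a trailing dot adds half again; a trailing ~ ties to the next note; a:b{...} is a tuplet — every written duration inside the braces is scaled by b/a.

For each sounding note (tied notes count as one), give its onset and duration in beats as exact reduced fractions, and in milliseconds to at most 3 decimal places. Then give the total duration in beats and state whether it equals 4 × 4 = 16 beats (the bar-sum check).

1) 0.0ms=0b +550.459ms=1b
2) 550.459ms=1b +550.459ms=1b
3) 1100.917ms=2b +825.688ms=3/2b
4) 1926.606ms=7/2b +275.229ms=1/2b
5) 2201.835ms=4b +314.548ms=4/7b
6) 2516.383ms=32/7b +314.548ms=4/7b
7) 2830.931ms=36/7b +314.548ms=4/7b
8) 3145.478ms=40/7b +314.548ms=4/7b
9) 3460.026ms=44/7b +314.548ms=4/7b
10) 3774.574ms=48/7b +629.096ms=8/7b
11) 4403.67ms=8b +314.548ms=4/7b
12) 4718.218ms=60/7b +314.548ms=4/7b
13) 5032.765ms=64/7b +314.548ms=4/7b
14) 5347.313ms=68/7b +314.548ms=4/7b
15) 5661.861ms=72/7b +314.548ms=4/7b
16) 5976.409ms=76/7b +314.548ms=4/7b
17) 6290.957ms=80/7b +314.548ms=4/7b
18) 6605.505ms=12b +314.548ms=4/7b
19) 6920.052ms=88/7b +314.548ms=4/7b
20) 7234.6ms=92/7b +314.548ms=4/7b
21) 7549.148ms=96/7b +314.548ms=4/7b
22) 7863.696ms=100/7b +314.548ms=4/7b
23) 8178.244ms=104/7b +314.548ms=4/7b
24) 8492.792ms=108/7b +157.274ms=2/7b
25) 8650.066ms=110/7b +157.274ms=2/7b
Σ=16b of 16 (109bpm 4/4) — PASS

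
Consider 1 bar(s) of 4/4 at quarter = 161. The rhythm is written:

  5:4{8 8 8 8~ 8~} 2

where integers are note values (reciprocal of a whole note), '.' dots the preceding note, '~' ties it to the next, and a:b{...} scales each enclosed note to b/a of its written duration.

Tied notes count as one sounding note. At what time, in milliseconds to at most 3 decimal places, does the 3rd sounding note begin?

1. 0.0ms @ 0 + 149.068ms (2/5)
2. 149.068ms @ 2/5 + 149.068ms (2/5)
3. 298.137ms @ 4/5 + 149.068ms (2/5)
4. 447.205ms @ 6/5 + 1043.478ms (14/5)

note 3 onset = 4/5b = 298.137ms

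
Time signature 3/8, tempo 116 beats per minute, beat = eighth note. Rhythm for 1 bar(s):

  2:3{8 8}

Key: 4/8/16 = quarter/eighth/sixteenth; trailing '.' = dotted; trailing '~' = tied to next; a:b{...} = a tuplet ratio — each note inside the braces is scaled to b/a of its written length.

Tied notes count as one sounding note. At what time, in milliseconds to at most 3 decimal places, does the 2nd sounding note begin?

note 2 onset = 3/2b = 775.862ms

1. 0.0ms @ 0 + 775.862ms (3/2)
2. 775.862ms @ 3/2 + 775.862ms (3/2)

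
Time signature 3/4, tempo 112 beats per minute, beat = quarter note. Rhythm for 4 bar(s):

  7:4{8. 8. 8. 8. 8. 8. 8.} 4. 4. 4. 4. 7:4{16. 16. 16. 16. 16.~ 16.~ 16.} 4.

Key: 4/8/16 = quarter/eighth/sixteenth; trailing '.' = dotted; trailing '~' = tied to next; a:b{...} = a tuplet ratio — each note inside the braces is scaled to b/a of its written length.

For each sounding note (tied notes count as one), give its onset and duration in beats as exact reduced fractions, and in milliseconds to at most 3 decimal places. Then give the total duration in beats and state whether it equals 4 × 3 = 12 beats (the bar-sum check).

1) 0.0ms=0b +229.592ms=3/7b
2) 229.592ms=3/7b +229.592ms=3/7b
3) 459.184ms=6/7b +229.592ms=3/7b
4) 688.776ms=9/7b +229.592ms=3/7b
5) 918.367ms=12/7b +229.592ms=3/7b
6) 1147.959ms=15/7b +229.592ms=3/7b
7) 1377.551ms=18/7b +229.592ms=3/7b
8) 1607.143ms=3b +803.571ms=3/2b
9) 2410.714ms=9/2b +803.571ms=3/2b
10) 3214.286ms=6b +803.571ms=3/2b
11) 4017.857ms=15/2b +803.571ms=3/2b
12) 4821.429ms=9b +114.796ms=3/14b
13) 4936.224ms=129/14b +114.796ms=3/14b
14) 5051.02ms=66/7b +114.796ms=3/14b
15) 5165.816ms=135/14b +114.796ms=3/14b
16) 5280.612ms=69/7b +344.388ms=9/14b
17) 5625.0ms=21/2b +803.571ms=3/2b
Σ=12b of 12 (112bpm 3/4) — PASS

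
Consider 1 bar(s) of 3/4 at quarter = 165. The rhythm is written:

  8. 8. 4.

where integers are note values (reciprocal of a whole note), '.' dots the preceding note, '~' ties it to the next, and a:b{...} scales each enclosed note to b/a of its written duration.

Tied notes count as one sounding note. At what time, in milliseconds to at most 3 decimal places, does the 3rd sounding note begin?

1. 0.0ms @ 0 + 272.727ms (3/4)
2. 272.727ms @ 3/4 + 272.727ms (3/4)
3. 545.455ms @ 3/2 + 545.455ms (3/2)

note 3 onset = 3/2b = 545.455ms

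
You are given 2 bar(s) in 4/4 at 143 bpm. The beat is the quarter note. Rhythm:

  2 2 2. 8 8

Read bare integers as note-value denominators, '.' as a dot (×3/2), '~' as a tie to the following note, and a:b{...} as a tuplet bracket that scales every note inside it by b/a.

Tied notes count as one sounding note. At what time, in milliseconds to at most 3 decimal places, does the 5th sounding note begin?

1. 0.0ms @ 0 + 839.161ms (2)
2. 839.161ms @ 2 + 839.161ms (2)
3. 1678.322ms @ 4 + 1258.741ms (3)
4. 2937.063ms @ 7 + 209.79ms (1/2)
5. 3146.853ms @ 15/2 + 209.79ms (1/2)

note 5 onset = 15/2b = 3146.853ms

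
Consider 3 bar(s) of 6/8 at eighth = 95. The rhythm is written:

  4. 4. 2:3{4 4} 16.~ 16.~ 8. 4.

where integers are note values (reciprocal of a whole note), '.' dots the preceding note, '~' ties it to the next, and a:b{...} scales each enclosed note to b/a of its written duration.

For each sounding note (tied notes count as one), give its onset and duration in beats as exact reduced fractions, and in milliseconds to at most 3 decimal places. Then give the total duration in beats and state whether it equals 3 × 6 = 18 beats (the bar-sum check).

1) 0.0ms=0b +1894.737ms=3b
2) 1894.737ms=3b +1894.737ms=3b
3) 3789.474ms=6b +1894.737ms=3b
4) 5684.211ms=9b +1894.737ms=3b
5) 7578.947ms=12b +1894.737ms=3b
6) 9473.684ms=15b +1894.737ms=3b
Σ=18b of 18 (95bpm 6/8) — PASS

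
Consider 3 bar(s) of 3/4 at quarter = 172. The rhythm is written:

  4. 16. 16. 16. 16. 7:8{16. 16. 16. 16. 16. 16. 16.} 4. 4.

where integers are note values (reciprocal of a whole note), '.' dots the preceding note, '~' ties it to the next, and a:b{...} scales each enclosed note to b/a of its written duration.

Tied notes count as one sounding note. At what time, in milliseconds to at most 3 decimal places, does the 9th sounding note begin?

1. 0.0ms @ 0 + 523.256ms (3/2)
2. 523.256ms @ 3/2 + 130.814ms (3/8)
3. 654.07ms @ 15/8 + 130.814ms (3/8)
4. 784.884ms @ 9/4 + 130.814ms (3/8)
5. 915.698ms @ 21/8 + 130.814ms (3/8)
6. 1046.512ms @ 3 + 149.502ms (3/7)
7. 1196.013ms @ 24/7 + 149.502ms (3/7)
8. 1345.515ms @ 27/7 + 149.502ms (3/7)
9. 1495.017ms @ 30/7 + 149.502ms (3/7)
10. 1644.518ms @ 33/7 + 149.502ms (3/7)
11. 1794.02ms @ 36/7 + 149.502ms (3/7)
12. 1943.522ms @ 39/7 + 149.502ms (3/7)
13. 2093.023ms @ 6 + 523.256ms (3/2)
14. 2616.279ms @ 15/2 + 523.256ms (3/2)

note 9 onset = 30/7b = 1495.017ms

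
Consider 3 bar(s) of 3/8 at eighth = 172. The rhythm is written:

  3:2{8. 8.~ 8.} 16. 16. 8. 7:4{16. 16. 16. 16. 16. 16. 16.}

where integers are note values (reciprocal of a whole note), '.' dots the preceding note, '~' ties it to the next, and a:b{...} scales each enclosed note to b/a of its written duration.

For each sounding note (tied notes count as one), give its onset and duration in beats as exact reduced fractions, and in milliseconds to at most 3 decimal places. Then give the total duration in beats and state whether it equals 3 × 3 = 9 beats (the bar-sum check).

1) 0.0ms=0b +348.837ms=1b
2) 348.837ms=1b +697.674ms=2b
3) 1046.512ms=3b +261.628ms=3/4b
4) 1308.14ms=15/4b +261.628ms=3/4b
5) 1569.767ms=9/2b +523.256ms=3/2b
6) 2093.023ms=6b +149.502ms=3/7b
7) 2242.525ms=45/7b +149.502ms=3/7b
8) 2392.027ms=48/7b +149.502ms=3/7b
9) 2541.528ms=51/7b +149.502ms=3/7b
10) 2691.03ms=54/7b +149.502ms=3/7b
11) 2840.532ms=57/7b +149.502ms=3/7b
12) 2990.033ms=60/7b +149.502ms=3/7b
Σ=9b of 9 (172bpm 3/8) — PASS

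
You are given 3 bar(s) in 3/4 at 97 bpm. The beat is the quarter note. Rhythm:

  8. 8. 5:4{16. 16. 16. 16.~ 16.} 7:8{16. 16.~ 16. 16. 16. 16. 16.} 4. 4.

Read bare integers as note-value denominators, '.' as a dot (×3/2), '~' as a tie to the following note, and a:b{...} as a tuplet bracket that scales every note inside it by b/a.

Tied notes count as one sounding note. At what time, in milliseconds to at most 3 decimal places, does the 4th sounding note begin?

note 4 onset = 9/5b = 1113.402ms

1. 0.0ms @ 0 + 463.918ms (3/4)
2. 463.918ms @ 3/4 + 463.918ms (3/4)
3. 927.835ms @ 3/2 + 185.567ms (3/10)
4. 1113.402ms @ 9/5 + 185.567ms (3/10)
5. 1298.969ms @ 21/10 + 185.567ms (3/10)
6. 1484.536ms @ 12/5 + 371.134ms (3/5)
7. 1855.67ms @ 3 + 265.096ms (3/7)
8. 2120.766ms @ 24/7 + 530.191ms (6/7)
9. 2650.957ms @ 30/7 + 265.096ms (3/7)
10. 2916.053ms @ 33/7 + 265.096ms (3/7)
11. 3181.149ms @ 36/7 + 265.096ms (3/7)
12. 3446.244ms @ 39/7 + 265.096ms (3/7)
13. 3711.34ms @ 6 + 927.835ms (3/2)
14. 4639.175ms @ 15/2 + 927.835ms (3/2)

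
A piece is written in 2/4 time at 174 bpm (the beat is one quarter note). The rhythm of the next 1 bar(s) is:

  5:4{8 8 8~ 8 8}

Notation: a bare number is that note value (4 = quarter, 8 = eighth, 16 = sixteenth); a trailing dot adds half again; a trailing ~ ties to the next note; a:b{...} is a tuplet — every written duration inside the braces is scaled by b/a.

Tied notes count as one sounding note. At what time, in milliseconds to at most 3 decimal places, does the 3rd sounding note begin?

note 3 onset = 4/5b = 275.862ms

1. 0.0ms @ 0 + 137.931ms (2/5)
2. 137.931ms @ 2/5 + 137.931ms (2/5)
3. 275.862ms @ 4/5 + 275.862ms (4/5)
4. 551.724ms @ 8/5 + 137.931ms (2/5)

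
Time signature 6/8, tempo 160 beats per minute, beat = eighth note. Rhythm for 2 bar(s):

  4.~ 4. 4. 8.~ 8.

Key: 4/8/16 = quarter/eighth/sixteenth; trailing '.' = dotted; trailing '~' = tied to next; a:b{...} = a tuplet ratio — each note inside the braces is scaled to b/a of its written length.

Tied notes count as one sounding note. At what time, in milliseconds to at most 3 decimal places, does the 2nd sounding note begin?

1. 0.0ms @ 0 + 2250.0ms (6)
2. 2250.0ms @ 6 + 1125.0ms (3)
3. 3375.0ms @ 9 + 1125.0ms (3)

note 2 onset = 6b = 2250.0ms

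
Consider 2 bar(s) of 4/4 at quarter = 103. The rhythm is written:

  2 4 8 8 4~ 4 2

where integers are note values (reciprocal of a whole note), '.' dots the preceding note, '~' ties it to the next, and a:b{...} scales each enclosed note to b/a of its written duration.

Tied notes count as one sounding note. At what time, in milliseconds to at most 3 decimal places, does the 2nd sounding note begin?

note 2 onset = 2b = 1165.049ms

1. 0.0ms @ 0 + 1165.049ms (2)
2. 1165.049ms @ 2 + 582.524ms (1)
3. 1747.573ms @ 3 + 291.262ms (1/2)
4. 2038.835ms @ 7/2 + 291.262ms (1/2)
5. 2330.097ms @ 4 + 1165.049ms (2)
6. 3495.146ms @ 6 + 1165.049ms (2)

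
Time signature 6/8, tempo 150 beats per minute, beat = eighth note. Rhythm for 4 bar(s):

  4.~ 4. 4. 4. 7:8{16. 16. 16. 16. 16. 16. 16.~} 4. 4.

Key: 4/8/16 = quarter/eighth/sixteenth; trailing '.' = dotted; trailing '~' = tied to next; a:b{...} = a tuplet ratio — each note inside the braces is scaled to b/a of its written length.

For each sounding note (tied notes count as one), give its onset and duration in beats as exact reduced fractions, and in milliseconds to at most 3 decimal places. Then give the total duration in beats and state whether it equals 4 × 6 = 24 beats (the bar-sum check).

1) 0.0ms=0b +2400.0ms=6b
2) 2400.0ms=6b +1200.0ms=3b
3) 3600.0ms=9b +1200.0ms=3b
4) 4800.0ms=12b +342.857ms=6/7b
5) 5142.857ms=90/7b +342.857ms=6/7b
6) 5485.714ms=96/7b +342.857ms=6/7b
7) 5828.571ms=102/7b +342.857ms=6/7b
8) 6171.429ms=108/7b +342.857ms=6/7b
9) 6514.286ms=114/7b +342.857ms=6/7b
10) 6857.143ms=120/7b +1542.857ms=27/7b
11) 8400.0ms=21b +1200.0ms=3b
Σ=24b of 24 (150bpm 6/8) — PASS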